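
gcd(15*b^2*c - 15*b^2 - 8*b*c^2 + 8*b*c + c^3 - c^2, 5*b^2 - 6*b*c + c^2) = 5*b - c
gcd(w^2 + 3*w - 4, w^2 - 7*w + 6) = w - 1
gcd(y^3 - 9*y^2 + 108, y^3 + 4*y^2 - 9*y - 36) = y + 3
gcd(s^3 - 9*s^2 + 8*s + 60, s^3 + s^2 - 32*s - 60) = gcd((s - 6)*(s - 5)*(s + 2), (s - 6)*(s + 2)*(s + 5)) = s^2 - 4*s - 12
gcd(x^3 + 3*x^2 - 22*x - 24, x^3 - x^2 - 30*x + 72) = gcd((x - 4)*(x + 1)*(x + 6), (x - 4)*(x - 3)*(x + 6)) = x^2 + 2*x - 24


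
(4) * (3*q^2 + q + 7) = 12*q^2 + 4*q + 28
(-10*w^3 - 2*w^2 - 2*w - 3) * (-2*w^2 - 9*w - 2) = 20*w^5 + 94*w^4 + 42*w^3 + 28*w^2 + 31*w + 6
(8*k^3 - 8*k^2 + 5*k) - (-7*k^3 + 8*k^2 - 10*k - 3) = 15*k^3 - 16*k^2 + 15*k + 3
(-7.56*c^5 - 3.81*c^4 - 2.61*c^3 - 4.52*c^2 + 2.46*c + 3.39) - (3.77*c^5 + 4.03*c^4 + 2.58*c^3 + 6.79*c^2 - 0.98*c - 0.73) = -11.33*c^5 - 7.84*c^4 - 5.19*c^3 - 11.31*c^2 + 3.44*c + 4.12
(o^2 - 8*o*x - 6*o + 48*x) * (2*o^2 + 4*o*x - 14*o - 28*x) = 2*o^4 - 12*o^3*x - 26*o^3 - 32*o^2*x^2 + 156*o^2*x + 84*o^2 + 416*o*x^2 - 504*o*x - 1344*x^2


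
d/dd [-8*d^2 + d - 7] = 1 - 16*d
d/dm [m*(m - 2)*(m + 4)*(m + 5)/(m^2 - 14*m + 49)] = (2*m^4 - 21*m^3 - 147*m^2 + 12*m + 280)/(m^3 - 21*m^2 + 147*m - 343)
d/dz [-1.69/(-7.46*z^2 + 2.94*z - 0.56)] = (4.9686 - 25.2148*z)/(7.46*z^2 - 2.94*z + 0.56)^2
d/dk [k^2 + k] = 2*k + 1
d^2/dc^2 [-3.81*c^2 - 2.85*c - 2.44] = -7.62000000000000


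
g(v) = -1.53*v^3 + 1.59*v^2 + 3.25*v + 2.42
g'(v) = -4.59*v^2 + 3.18*v + 3.25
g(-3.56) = 80.03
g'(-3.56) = -66.24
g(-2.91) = 44.13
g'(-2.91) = -44.87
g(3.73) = -42.74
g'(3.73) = -48.75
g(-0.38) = 1.50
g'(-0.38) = 1.38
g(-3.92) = 106.27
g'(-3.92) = -79.75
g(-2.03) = 15.17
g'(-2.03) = -22.12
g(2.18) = 1.21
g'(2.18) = -11.63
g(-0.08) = 2.17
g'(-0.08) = 2.97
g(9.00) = -954.91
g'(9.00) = -339.92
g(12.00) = -2373.46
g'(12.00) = -619.55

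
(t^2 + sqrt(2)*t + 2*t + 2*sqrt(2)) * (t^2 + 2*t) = t^4 + sqrt(2)*t^3 + 4*t^3 + 4*t^2 + 4*sqrt(2)*t^2 + 4*sqrt(2)*t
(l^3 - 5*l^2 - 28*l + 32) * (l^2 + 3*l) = l^5 - 2*l^4 - 43*l^3 - 52*l^2 + 96*l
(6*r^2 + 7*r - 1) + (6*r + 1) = 6*r^2 + 13*r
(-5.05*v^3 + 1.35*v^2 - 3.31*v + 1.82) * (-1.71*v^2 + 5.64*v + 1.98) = 8.6355*v^5 - 30.7905*v^4 + 3.2751*v^3 - 19.1076*v^2 + 3.711*v + 3.6036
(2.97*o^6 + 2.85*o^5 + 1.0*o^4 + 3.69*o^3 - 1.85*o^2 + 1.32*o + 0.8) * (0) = 0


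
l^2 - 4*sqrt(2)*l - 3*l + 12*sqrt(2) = (l - 3)*(l - 4*sqrt(2))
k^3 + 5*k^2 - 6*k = k*(k - 1)*(k + 6)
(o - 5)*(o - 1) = o^2 - 6*o + 5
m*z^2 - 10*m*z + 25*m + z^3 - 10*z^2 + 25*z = (m + z)*(z - 5)^2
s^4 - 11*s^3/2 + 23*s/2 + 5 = (s - 5)*(s - 2)*(s + 1/2)*(s + 1)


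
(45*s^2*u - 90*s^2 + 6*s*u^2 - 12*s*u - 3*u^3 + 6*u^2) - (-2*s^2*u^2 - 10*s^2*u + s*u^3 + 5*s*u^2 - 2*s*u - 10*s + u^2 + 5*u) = 2*s^2*u^2 + 55*s^2*u - 90*s^2 - s*u^3 + s*u^2 - 10*s*u + 10*s - 3*u^3 + 5*u^2 - 5*u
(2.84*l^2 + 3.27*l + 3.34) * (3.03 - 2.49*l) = -7.0716*l^3 + 0.462899999999998*l^2 + 1.5915*l + 10.1202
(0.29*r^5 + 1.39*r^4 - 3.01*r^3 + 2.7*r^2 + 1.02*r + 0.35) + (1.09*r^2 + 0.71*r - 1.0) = 0.29*r^5 + 1.39*r^4 - 3.01*r^3 + 3.79*r^2 + 1.73*r - 0.65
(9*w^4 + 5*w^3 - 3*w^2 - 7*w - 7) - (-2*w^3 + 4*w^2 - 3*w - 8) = 9*w^4 + 7*w^3 - 7*w^2 - 4*w + 1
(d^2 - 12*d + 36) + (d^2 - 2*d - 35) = 2*d^2 - 14*d + 1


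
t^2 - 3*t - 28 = (t - 7)*(t + 4)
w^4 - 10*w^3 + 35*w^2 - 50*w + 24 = (w - 4)*(w - 3)*(w - 2)*(w - 1)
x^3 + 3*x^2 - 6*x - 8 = (x - 2)*(x + 1)*(x + 4)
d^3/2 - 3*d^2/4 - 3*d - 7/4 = (d/2 + 1/2)*(d - 7/2)*(d + 1)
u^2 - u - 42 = (u - 7)*(u + 6)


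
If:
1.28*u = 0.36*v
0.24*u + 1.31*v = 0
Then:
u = 0.00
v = 0.00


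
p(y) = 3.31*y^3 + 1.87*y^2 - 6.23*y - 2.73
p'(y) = 9.93*y^2 + 3.74*y - 6.23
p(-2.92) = -51.00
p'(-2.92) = 67.52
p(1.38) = 0.93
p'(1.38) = 17.84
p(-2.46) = -25.36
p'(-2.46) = 44.66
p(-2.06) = -10.90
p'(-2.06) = 28.20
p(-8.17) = -1632.08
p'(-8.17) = 626.03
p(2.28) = 32.02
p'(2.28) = 53.92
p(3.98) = 210.77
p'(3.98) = 165.95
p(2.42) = 40.06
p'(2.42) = 60.97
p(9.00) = 2505.66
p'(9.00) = 831.76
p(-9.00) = -2208.18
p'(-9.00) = 764.44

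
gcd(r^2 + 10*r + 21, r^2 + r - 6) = r + 3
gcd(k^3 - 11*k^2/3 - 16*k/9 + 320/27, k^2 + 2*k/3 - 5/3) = k + 5/3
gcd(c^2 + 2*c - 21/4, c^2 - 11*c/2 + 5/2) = 1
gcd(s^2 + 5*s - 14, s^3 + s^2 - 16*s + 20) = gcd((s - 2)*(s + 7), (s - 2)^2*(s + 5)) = s - 2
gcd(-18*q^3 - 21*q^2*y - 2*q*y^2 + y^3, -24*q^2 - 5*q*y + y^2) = 3*q + y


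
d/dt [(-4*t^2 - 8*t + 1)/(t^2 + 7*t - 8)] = (-20*t^2 + 62*t + 57)/(t^4 + 14*t^3 + 33*t^2 - 112*t + 64)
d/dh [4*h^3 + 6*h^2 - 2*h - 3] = 12*h^2 + 12*h - 2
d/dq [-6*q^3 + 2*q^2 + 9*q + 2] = -18*q^2 + 4*q + 9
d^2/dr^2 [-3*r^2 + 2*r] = -6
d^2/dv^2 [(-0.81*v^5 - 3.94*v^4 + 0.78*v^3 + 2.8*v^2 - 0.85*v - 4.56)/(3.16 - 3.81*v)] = (141.096492*v^5 + 50.5983239999999*v^4 - 619.85478*v^3 + 528.464496*v^2 - 46.732608*v + 96.934792)/(55.306341*v^3 - 137.612628*v^2 + 114.135408*v - 31.554496)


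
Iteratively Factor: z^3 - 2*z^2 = (z)*(z^2 - 2*z) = z^2*(z - 2)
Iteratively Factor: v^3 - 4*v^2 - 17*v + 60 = (v + 4)*(v^2 - 8*v + 15) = (v - 5)*(v + 4)*(v - 3)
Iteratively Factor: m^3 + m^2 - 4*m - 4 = (m - 2)*(m^2 + 3*m + 2) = (m - 2)*(m + 2)*(m + 1)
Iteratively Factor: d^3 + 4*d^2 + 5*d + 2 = (d + 1)*(d^2 + 3*d + 2) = (d + 1)^2*(d + 2)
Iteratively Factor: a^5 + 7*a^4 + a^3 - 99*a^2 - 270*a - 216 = (a - 4)*(a^4 + 11*a^3 + 45*a^2 + 81*a + 54) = (a - 4)*(a + 3)*(a^3 + 8*a^2 + 21*a + 18) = (a - 4)*(a + 3)^2*(a^2 + 5*a + 6) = (a - 4)*(a + 3)^3*(a + 2)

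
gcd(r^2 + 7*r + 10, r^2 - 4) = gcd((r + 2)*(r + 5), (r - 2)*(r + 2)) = r + 2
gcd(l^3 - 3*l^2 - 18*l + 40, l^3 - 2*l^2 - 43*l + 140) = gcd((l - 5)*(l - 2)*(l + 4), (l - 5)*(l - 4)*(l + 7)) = l - 5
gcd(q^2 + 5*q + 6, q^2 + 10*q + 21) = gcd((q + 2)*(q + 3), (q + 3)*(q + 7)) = q + 3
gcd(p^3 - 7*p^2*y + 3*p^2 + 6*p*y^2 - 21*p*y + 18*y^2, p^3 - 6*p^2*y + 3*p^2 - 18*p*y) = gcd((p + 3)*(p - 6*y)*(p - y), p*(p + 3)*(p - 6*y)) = -p^2 + 6*p*y - 3*p + 18*y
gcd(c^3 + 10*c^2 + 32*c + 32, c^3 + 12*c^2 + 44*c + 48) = c^2 + 6*c + 8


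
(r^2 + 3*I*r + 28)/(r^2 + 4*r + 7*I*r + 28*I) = (r - 4*I)/(r + 4)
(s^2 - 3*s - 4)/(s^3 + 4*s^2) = (s^2 - 3*s - 4)/(s^2*(s + 4))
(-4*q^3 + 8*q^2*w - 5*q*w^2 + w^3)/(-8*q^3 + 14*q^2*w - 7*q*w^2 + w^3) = (2*q - w)/(4*q - w)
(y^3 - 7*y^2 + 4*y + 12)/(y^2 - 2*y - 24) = (y^2 - y - 2)/(y + 4)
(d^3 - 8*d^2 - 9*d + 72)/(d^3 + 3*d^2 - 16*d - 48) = (d^2 - 11*d + 24)/(d^2 - 16)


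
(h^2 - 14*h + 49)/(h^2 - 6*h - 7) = (h - 7)/(h + 1)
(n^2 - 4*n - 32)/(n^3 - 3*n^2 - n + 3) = (n^2 - 4*n - 32)/(n^3 - 3*n^2 - n + 3)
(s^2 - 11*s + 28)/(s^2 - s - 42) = (s - 4)/(s + 6)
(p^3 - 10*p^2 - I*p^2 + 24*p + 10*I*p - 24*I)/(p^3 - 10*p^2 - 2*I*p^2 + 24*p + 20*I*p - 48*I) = (p - I)/(p - 2*I)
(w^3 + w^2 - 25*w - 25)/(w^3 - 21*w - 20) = (w + 5)/(w + 4)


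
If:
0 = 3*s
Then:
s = 0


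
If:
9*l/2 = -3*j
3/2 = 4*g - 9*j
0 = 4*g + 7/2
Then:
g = -7/8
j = -5/9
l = 10/27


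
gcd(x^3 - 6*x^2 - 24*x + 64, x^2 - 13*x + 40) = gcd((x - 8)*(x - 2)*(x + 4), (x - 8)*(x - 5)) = x - 8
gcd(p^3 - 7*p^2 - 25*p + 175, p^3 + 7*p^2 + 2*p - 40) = p + 5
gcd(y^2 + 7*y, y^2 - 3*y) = y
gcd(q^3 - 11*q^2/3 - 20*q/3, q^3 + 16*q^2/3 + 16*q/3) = q^2 + 4*q/3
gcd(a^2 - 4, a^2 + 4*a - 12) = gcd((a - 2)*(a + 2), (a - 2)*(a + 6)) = a - 2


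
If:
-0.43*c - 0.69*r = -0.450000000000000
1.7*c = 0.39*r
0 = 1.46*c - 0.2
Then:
No Solution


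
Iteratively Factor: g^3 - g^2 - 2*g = (g)*(g^2 - g - 2) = g*(g + 1)*(g - 2)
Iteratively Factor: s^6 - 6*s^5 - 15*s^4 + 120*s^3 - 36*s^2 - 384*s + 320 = (s - 2)*(s^5 - 4*s^4 - 23*s^3 + 74*s^2 + 112*s - 160) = (s - 2)*(s + 2)*(s^4 - 6*s^3 - 11*s^2 + 96*s - 80) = (s - 2)*(s - 1)*(s + 2)*(s^3 - 5*s^2 - 16*s + 80) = (s - 4)*(s - 2)*(s - 1)*(s + 2)*(s^2 - s - 20) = (s - 4)*(s - 2)*(s - 1)*(s + 2)*(s + 4)*(s - 5)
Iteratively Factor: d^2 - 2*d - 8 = (d - 4)*(d + 2)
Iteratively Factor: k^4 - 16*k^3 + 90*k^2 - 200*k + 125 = (k - 5)*(k^3 - 11*k^2 + 35*k - 25) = (k - 5)^2*(k^2 - 6*k + 5) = (k - 5)^2*(k - 1)*(k - 5)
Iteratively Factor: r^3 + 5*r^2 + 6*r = (r + 2)*(r^2 + 3*r) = r*(r + 2)*(r + 3)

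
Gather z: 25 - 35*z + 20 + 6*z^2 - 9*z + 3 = 6*z^2 - 44*z + 48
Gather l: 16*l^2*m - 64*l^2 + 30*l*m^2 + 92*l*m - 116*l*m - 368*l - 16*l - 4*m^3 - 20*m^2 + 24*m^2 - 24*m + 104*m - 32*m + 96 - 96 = l^2*(16*m - 64) + l*(30*m^2 - 24*m - 384) - 4*m^3 + 4*m^2 + 48*m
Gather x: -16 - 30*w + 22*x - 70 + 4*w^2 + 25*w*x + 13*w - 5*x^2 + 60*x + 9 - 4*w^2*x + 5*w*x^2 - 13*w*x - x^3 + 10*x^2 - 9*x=4*w^2 - 17*w - x^3 + x^2*(5*w + 5) + x*(-4*w^2 + 12*w + 73) - 77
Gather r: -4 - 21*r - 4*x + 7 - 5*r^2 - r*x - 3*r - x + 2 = -5*r^2 + r*(-x - 24) - 5*x + 5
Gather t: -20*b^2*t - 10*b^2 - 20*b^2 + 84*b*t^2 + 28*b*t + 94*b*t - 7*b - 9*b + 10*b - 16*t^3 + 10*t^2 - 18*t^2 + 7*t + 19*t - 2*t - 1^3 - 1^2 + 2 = -30*b^2 - 6*b - 16*t^3 + t^2*(84*b - 8) + t*(-20*b^2 + 122*b + 24)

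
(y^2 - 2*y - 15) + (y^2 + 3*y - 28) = 2*y^2 + y - 43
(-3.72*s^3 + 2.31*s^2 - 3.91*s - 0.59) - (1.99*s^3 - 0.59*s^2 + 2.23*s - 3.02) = -5.71*s^3 + 2.9*s^2 - 6.14*s + 2.43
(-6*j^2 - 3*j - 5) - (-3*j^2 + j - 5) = -3*j^2 - 4*j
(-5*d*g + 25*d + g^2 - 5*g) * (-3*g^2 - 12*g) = 15*d*g^3 - 15*d*g^2 - 300*d*g - 3*g^4 + 3*g^3 + 60*g^2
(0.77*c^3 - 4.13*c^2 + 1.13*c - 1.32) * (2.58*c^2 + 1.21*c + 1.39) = 1.9866*c^5 - 9.7237*c^4 - 1.0116*c^3 - 7.779*c^2 - 0.0265000000000002*c - 1.8348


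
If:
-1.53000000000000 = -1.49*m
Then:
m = 1.03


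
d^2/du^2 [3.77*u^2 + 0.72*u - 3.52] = 7.54000000000000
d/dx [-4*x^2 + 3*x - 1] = 3 - 8*x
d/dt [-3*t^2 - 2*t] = -6*t - 2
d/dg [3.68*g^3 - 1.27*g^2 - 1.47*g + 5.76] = 11.04*g^2 - 2.54*g - 1.47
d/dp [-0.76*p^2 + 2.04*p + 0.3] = 2.04 - 1.52*p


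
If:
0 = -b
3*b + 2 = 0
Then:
No Solution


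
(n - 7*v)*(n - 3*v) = n^2 - 10*n*v + 21*v^2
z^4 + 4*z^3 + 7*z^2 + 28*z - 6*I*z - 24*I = (z + 4)*(z - 2*I)*(z - I)*(z + 3*I)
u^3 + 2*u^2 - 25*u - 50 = (u - 5)*(u + 2)*(u + 5)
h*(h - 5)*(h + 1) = h^3 - 4*h^2 - 5*h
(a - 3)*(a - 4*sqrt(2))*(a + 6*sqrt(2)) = a^3 - 3*a^2 + 2*sqrt(2)*a^2 - 48*a - 6*sqrt(2)*a + 144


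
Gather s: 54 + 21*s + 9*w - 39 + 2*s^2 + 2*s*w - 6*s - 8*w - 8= 2*s^2 + s*(2*w + 15) + w + 7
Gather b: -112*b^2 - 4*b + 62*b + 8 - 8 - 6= -112*b^2 + 58*b - 6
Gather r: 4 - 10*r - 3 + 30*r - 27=20*r - 26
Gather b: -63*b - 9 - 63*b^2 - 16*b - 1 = -63*b^2 - 79*b - 10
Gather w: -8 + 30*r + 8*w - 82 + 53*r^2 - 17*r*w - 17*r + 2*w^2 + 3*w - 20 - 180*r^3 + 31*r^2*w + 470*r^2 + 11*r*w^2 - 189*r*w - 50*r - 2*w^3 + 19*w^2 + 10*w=-180*r^3 + 523*r^2 - 37*r - 2*w^3 + w^2*(11*r + 21) + w*(31*r^2 - 206*r + 21) - 110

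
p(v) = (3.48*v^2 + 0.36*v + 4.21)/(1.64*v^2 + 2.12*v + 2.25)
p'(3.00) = 0.11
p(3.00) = 1.57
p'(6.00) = 0.05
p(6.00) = 1.78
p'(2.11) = 0.13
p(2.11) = 1.46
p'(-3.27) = 0.35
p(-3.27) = 3.13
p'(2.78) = 0.11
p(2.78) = 1.54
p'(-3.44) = 0.32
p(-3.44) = 3.07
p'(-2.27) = 0.65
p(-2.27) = 3.62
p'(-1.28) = 0.13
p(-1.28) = 4.25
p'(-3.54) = 0.30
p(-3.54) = 3.04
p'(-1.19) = -0.17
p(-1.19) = 4.25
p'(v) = (-3.28*v - 2.12)*(3.48*v^2 + 0.36*v + 4.21)/(1.64*v^2 + 2.12*v + 2.25)^2 + (6.96*v + 0.36)/(1.64*v^2 + 2.12*v + 2.25) = (6.7872*v^2 + 1.8512*v - 8.1152)/(2.6896*v^4 + 6.9536*v^3 + 11.8744*v^2 + 9.54*v + 5.0625)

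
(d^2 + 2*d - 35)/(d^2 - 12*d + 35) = (d + 7)/(d - 7)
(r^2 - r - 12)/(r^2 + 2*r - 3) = (r - 4)/(r - 1)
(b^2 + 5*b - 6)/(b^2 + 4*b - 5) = (b + 6)/(b + 5)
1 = 1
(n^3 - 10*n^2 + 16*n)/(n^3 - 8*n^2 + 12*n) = (n - 8)/(n - 6)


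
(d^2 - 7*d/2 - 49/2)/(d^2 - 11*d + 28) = (d + 7/2)/(d - 4)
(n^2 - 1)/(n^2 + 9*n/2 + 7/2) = 2*(n - 1)/(2*n + 7)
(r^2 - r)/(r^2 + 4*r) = (r - 1)/(r + 4)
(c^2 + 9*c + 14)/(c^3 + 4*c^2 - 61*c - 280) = (c + 2)/(c^2 - 3*c - 40)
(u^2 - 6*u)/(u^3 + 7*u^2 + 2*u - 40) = u*(u - 6)/(u^3 + 7*u^2 + 2*u - 40)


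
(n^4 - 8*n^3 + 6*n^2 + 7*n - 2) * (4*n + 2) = 4*n^5 - 30*n^4 + 8*n^3 + 40*n^2 + 6*n - 4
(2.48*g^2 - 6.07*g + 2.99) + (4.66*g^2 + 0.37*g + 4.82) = 7.14*g^2 - 5.7*g + 7.81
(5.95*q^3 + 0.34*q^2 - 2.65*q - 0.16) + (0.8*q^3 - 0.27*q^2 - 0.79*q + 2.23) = 6.75*q^3 + 0.07*q^2 - 3.44*q + 2.07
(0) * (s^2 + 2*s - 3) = 0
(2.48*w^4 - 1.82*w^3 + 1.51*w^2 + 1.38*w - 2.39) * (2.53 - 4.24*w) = -10.5152*w^5 + 13.9912*w^4 - 11.007*w^3 - 2.0309*w^2 + 13.625*w - 6.0467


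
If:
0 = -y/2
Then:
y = 0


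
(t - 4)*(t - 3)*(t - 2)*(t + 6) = t^4 - 3*t^3 - 28*t^2 + 132*t - 144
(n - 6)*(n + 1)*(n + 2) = n^3 - 3*n^2 - 16*n - 12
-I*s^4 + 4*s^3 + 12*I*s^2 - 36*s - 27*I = (s - 3)*(s + 3)*(s + 3*I)*(-I*s + 1)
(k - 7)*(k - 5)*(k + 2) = k^3 - 10*k^2 + 11*k + 70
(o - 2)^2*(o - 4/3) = o^3 - 16*o^2/3 + 28*o/3 - 16/3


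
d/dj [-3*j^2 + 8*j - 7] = 8 - 6*j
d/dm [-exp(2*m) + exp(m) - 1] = (1 - 2*exp(m))*exp(m)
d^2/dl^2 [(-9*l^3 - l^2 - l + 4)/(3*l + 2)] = 2*(-81*l^3 - 162*l^2 - 108*l + 38)/(27*l^3 + 54*l^2 + 36*l + 8)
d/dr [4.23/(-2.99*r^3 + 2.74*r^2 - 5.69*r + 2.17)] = (37.9431*r^2 - 23.1804*r + 24.0687)/(2.99*r^3 - 2.74*r^2 + 5.69*r - 2.17)^2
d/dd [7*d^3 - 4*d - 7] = 21*d^2 - 4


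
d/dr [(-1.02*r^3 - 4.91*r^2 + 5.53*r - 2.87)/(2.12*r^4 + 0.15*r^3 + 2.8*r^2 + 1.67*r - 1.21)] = (2.1624*r^6 + 20.8184*r^5 - 37.2903*r^4 + 19.2718*r^3 - 18.6896*r^2 + 27.9542*r - 1.8984)/(4.4944*r^8 + 0.636*r^7 + 11.8945*r^6 + 7.9208*r^5 + 3.2106*r^4 + 8.989*r^3 - 3.9871*r^2 - 4.0414*r + 1.4641)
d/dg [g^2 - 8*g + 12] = 2*g - 8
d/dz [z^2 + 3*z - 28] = 2*z + 3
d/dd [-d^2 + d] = 1 - 2*d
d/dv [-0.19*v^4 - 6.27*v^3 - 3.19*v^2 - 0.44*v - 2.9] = -0.76*v^3 - 18.81*v^2 - 6.38*v - 0.44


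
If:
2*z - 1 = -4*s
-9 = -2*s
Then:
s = 9/2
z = -17/2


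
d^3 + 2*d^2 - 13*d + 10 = (d - 2)*(d - 1)*(d + 5)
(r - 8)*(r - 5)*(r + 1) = r^3 - 12*r^2 + 27*r + 40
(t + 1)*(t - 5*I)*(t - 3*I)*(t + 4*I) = t^4 + t^3 - 4*I*t^3 + 17*t^2 - 4*I*t^2 + 17*t - 60*I*t - 60*I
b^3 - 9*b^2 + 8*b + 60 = (b - 6)*(b - 5)*(b + 2)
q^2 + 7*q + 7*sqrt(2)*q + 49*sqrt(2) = (q + 7)*(q + 7*sqrt(2))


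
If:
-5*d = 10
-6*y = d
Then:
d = -2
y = 1/3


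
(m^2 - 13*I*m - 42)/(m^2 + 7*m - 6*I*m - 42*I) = (m - 7*I)/(m + 7)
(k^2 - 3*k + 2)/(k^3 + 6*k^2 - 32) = (k - 1)/(k^2 + 8*k + 16)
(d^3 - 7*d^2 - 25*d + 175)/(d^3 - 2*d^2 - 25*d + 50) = (d - 7)/(d - 2)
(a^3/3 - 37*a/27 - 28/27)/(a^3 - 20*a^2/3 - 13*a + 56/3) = (9*a^3 - 37*a - 28)/(9*(3*a^3 - 20*a^2 - 39*a + 56))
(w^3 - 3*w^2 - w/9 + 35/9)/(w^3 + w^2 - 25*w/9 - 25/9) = (3*w - 7)/(3*w + 5)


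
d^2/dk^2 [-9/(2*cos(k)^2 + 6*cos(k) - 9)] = 18*(8*sin(k)^4 - 58*sin(k)^2 + 9*cos(k)/2 + 9*cos(3*k)/2 - 4)/(-2*sin(k)^2 + 6*cos(k) - 7)^3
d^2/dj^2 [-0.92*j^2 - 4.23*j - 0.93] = -1.84000000000000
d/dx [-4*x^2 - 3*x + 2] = -8*x - 3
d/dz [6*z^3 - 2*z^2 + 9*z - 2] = 18*z^2 - 4*z + 9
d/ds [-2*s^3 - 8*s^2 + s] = -6*s^2 - 16*s + 1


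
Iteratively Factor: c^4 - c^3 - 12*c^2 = (c - 4)*(c^3 + 3*c^2) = c*(c - 4)*(c^2 + 3*c) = c^2*(c - 4)*(c + 3)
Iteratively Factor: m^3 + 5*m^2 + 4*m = (m)*(m^2 + 5*m + 4) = m*(m + 4)*(m + 1)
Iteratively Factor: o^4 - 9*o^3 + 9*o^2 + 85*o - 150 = (o - 5)*(o^3 - 4*o^2 - 11*o + 30) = (o - 5)^2*(o^2 + o - 6) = (o - 5)^2*(o - 2)*(o + 3)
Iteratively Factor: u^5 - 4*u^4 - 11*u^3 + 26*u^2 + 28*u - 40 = (u - 2)*(u^4 - 2*u^3 - 15*u^2 - 4*u + 20) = (u - 5)*(u - 2)*(u^3 + 3*u^2 - 4) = (u - 5)*(u - 2)*(u + 2)*(u^2 + u - 2) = (u - 5)*(u - 2)*(u - 1)*(u + 2)*(u + 2)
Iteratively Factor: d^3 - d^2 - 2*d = (d - 2)*(d^2 + d) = d*(d - 2)*(d + 1)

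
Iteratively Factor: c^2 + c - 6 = (c + 3)*(c - 2)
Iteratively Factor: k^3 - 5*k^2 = (k)*(k^2 - 5*k) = k^2*(k - 5)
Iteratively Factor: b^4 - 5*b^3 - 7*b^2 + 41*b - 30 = (b - 1)*(b^3 - 4*b^2 - 11*b + 30) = (b - 2)*(b - 1)*(b^2 - 2*b - 15) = (b - 2)*(b - 1)*(b + 3)*(b - 5)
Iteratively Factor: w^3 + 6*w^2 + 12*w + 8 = (w + 2)*(w^2 + 4*w + 4) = (w + 2)^2*(w + 2)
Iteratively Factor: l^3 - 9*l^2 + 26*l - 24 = (l - 2)*(l^2 - 7*l + 12) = (l - 4)*(l - 2)*(l - 3)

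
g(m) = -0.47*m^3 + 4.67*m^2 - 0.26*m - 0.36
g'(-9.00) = -198.53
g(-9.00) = 722.88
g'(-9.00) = -198.53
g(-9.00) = 722.88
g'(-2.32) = -29.52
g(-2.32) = 31.25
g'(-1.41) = -16.23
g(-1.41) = 10.61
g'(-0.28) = -2.99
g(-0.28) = 0.09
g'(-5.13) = -85.28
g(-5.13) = 187.33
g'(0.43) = 3.50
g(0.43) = 0.35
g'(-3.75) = -55.11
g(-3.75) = 91.07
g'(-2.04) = -25.18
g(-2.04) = 23.60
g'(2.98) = 15.05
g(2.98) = 27.90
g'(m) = -1.41*m^2 + 9.34*m - 0.26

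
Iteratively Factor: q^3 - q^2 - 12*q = (q)*(q^2 - q - 12) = q*(q - 4)*(q + 3)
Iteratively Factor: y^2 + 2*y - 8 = (y - 2)*(y + 4)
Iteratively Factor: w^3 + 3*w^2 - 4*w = (w - 1)*(w^2 + 4*w) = w*(w - 1)*(w + 4)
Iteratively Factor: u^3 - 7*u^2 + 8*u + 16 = (u - 4)*(u^2 - 3*u - 4) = (u - 4)^2*(u + 1)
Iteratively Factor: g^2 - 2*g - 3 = (g - 3)*(g + 1)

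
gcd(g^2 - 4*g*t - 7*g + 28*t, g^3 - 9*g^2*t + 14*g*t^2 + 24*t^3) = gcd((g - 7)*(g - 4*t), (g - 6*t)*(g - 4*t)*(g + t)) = -g + 4*t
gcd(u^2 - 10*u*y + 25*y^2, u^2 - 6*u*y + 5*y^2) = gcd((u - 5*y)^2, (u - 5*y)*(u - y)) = -u + 5*y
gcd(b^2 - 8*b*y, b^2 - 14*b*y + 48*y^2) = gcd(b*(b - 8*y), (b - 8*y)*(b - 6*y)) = -b + 8*y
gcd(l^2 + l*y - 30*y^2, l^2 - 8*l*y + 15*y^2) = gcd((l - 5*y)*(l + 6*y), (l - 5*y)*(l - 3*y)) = -l + 5*y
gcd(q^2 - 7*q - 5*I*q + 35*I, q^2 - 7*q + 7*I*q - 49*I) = q - 7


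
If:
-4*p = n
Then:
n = -4*p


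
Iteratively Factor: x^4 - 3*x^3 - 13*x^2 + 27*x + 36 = (x + 1)*(x^3 - 4*x^2 - 9*x + 36) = (x + 1)*(x + 3)*(x^2 - 7*x + 12) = (x - 4)*(x + 1)*(x + 3)*(x - 3)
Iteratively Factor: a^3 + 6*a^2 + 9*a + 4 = (a + 1)*(a^2 + 5*a + 4) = (a + 1)*(a + 4)*(a + 1)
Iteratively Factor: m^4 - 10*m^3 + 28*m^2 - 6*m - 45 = (m + 1)*(m^3 - 11*m^2 + 39*m - 45) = (m - 3)*(m + 1)*(m^2 - 8*m + 15) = (m - 5)*(m - 3)*(m + 1)*(m - 3)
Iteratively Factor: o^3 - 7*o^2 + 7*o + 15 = (o - 5)*(o^2 - 2*o - 3) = (o - 5)*(o + 1)*(o - 3)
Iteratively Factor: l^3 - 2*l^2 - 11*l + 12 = (l + 3)*(l^2 - 5*l + 4) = (l - 1)*(l + 3)*(l - 4)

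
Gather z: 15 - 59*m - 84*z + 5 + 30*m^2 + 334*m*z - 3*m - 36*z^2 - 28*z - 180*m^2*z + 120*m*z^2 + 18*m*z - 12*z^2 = 30*m^2 - 62*m + z^2*(120*m - 48) + z*(-180*m^2 + 352*m - 112) + 20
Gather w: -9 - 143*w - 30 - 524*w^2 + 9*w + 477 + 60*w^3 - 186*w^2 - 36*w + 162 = 60*w^3 - 710*w^2 - 170*w + 600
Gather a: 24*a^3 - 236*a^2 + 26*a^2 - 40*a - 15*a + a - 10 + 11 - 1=24*a^3 - 210*a^2 - 54*a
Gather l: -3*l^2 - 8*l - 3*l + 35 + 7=-3*l^2 - 11*l + 42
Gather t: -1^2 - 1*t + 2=1 - t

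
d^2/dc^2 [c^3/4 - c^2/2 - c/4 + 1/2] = 3*c/2 - 1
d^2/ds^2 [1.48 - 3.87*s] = 0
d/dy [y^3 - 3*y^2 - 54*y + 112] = 3*y^2 - 6*y - 54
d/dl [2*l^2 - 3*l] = 4*l - 3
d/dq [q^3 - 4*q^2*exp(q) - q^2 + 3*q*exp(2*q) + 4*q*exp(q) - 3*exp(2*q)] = -4*q^2*exp(q) + 3*q^2 + 6*q*exp(2*q) - 4*q*exp(q) - 2*q - 3*exp(2*q) + 4*exp(q)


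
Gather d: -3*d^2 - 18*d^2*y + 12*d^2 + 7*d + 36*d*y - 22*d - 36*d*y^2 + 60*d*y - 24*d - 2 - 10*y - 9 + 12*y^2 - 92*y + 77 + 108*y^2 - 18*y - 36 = d^2*(9 - 18*y) + d*(-36*y^2 + 96*y - 39) + 120*y^2 - 120*y + 30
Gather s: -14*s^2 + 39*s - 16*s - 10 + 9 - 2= -14*s^2 + 23*s - 3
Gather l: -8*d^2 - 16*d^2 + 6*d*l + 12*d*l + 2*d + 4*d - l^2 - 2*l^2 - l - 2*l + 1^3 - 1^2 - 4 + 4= -24*d^2 + 6*d - 3*l^2 + l*(18*d - 3)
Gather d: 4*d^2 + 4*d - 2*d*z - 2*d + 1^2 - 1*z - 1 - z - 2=4*d^2 + d*(2 - 2*z) - 2*z - 2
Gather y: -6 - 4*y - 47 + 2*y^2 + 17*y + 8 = 2*y^2 + 13*y - 45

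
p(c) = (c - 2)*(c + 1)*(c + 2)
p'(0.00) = -4.00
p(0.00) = -4.00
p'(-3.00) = 17.00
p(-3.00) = -10.00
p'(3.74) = 45.44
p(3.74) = 47.34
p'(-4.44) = 46.26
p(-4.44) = -54.05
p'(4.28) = 59.52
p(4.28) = 75.60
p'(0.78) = -0.61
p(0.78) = -6.04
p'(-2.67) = 12.05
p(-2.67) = -5.23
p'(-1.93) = 3.31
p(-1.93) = 0.26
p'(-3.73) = 30.28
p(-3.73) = -27.06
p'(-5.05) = 62.41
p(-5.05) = -87.09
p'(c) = (c - 2)*(c + 1) + (c - 2)*(c + 2) + (c + 1)*(c + 2) = 3*c^2 + 2*c - 4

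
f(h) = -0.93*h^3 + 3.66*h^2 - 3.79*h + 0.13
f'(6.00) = -60.31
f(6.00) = -91.73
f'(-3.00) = -50.86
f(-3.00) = 69.55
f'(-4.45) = -91.61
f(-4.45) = 171.43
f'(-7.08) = -195.47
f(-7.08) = 540.48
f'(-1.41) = -19.66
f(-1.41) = 15.36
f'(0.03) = -3.57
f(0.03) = 0.02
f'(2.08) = -0.64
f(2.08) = -0.29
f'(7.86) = -118.62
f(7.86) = -255.14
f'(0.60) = -0.40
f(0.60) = -1.03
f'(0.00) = -3.79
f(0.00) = 0.13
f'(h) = -2.79*h^2 + 7.32*h - 3.79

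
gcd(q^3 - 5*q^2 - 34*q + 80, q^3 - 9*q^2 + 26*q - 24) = q - 2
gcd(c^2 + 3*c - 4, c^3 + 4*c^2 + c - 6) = c - 1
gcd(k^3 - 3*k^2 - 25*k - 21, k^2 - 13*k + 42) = k - 7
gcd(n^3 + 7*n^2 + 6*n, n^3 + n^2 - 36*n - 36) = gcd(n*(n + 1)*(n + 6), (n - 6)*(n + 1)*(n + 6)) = n^2 + 7*n + 6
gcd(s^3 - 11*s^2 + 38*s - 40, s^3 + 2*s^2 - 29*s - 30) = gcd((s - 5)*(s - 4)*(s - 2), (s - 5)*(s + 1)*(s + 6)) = s - 5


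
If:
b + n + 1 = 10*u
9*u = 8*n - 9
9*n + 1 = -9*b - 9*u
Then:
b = -1115/792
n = 107/88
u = 8/99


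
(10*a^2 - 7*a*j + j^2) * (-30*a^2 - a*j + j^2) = -300*a^4 + 200*a^3*j - 13*a^2*j^2 - 8*a*j^3 + j^4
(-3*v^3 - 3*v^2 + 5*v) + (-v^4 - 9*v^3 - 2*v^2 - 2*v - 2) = -v^4 - 12*v^3 - 5*v^2 + 3*v - 2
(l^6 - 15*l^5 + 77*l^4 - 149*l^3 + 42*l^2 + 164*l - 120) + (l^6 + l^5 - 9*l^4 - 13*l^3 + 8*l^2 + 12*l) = 2*l^6 - 14*l^5 + 68*l^4 - 162*l^3 + 50*l^2 + 176*l - 120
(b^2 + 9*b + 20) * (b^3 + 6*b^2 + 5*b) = b^5 + 15*b^4 + 79*b^3 + 165*b^2 + 100*b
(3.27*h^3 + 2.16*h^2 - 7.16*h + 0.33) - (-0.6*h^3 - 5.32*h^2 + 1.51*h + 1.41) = 3.87*h^3 + 7.48*h^2 - 8.67*h - 1.08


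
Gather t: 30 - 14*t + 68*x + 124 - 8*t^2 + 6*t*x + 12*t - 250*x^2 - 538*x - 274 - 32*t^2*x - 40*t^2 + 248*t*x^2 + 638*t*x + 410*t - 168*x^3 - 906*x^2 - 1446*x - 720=t^2*(-32*x - 48) + t*(248*x^2 + 644*x + 408) - 168*x^3 - 1156*x^2 - 1916*x - 840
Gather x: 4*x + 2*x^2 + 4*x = 2*x^2 + 8*x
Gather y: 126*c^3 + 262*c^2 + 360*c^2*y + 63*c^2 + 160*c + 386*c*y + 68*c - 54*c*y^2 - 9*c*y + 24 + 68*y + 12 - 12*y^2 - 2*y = 126*c^3 + 325*c^2 + 228*c + y^2*(-54*c - 12) + y*(360*c^2 + 377*c + 66) + 36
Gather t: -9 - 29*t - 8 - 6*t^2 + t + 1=-6*t^2 - 28*t - 16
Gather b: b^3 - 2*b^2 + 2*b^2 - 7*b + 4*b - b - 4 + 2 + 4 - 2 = b^3 - 4*b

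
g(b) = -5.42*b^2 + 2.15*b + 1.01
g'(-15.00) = 164.75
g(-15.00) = -1250.74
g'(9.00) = -95.41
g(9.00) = -418.66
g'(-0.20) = 4.32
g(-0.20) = 0.36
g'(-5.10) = 57.43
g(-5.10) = -150.93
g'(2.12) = -20.83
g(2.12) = -18.79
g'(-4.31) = 48.87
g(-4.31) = -108.94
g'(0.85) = -7.06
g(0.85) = -1.08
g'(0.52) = -3.49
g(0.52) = 0.66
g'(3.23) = -32.86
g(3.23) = -48.59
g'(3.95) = -40.67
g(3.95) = -75.06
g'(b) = 2.15 - 10.84*b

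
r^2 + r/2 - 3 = (r - 3/2)*(r + 2)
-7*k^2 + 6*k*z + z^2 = (-k + z)*(7*k + z)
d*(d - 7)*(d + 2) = d^3 - 5*d^2 - 14*d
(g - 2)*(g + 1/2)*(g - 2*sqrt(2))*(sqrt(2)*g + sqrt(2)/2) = sqrt(2)*g^4 - 4*g^3 - sqrt(2)*g^3 - 7*sqrt(2)*g^2/4 + 4*g^2 - sqrt(2)*g/2 + 7*g + 2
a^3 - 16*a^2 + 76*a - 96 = (a - 8)*(a - 6)*(a - 2)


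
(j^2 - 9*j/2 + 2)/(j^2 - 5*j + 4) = (j - 1/2)/(j - 1)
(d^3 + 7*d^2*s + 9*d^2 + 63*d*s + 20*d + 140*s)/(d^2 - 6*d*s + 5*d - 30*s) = (-d^2 - 7*d*s - 4*d - 28*s)/(-d + 6*s)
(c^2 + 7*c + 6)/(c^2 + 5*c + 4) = (c + 6)/(c + 4)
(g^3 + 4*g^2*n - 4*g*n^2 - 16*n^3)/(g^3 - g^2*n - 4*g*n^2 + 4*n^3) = (g + 4*n)/(g - n)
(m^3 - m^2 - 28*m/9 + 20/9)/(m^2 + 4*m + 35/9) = (3*m^2 - 8*m + 4)/(3*m + 7)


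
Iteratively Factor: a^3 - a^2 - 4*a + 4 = (a - 2)*(a^2 + a - 2) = (a - 2)*(a - 1)*(a + 2)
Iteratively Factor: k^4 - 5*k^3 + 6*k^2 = (k - 3)*(k^3 - 2*k^2) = k*(k - 3)*(k^2 - 2*k) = k^2*(k - 3)*(k - 2)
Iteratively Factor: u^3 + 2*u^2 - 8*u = (u - 2)*(u^2 + 4*u) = (u - 2)*(u + 4)*(u)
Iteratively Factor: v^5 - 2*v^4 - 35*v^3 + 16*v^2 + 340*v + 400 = (v + 2)*(v^4 - 4*v^3 - 27*v^2 + 70*v + 200) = (v + 2)*(v + 4)*(v^3 - 8*v^2 + 5*v + 50) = (v + 2)^2*(v + 4)*(v^2 - 10*v + 25) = (v - 5)*(v + 2)^2*(v + 4)*(v - 5)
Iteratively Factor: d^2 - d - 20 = (d + 4)*(d - 5)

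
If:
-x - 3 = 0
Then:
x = -3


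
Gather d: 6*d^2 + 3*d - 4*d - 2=6*d^2 - d - 2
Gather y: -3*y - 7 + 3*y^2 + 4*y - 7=3*y^2 + y - 14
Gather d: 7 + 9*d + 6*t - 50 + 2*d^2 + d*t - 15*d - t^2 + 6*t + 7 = 2*d^2 + d*(t - 6) - t^2 + 12*t - 36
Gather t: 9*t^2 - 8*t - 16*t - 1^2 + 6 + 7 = 9*t^2 - 24*t + 12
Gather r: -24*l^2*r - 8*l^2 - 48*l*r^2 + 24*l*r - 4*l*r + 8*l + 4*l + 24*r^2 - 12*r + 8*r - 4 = -8*l^2 + 12*l + r^2*(24 - 48*l) + r*(-24*l^2 + 20*l - 4) - 4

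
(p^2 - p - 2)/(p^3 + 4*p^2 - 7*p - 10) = 1/(p + 5)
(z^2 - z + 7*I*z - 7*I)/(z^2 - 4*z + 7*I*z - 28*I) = (z - 1)/(z - 4)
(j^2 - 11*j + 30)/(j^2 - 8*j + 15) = (j - 6)/(j - 3)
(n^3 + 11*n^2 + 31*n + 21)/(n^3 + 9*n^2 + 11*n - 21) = (n + 1)/(n - 1)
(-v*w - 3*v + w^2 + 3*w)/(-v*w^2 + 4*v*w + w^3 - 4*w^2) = (w + 3)/(w*(w - 4))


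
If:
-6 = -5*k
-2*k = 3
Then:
No Solution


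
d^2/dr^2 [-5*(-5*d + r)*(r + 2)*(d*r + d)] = 10*d*(5*d - 3*r - 3)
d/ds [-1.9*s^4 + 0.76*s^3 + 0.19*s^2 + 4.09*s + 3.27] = -7.6*s^3 + 2.28*s^2 + 0.38*s + 4.09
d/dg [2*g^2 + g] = 4*g + 1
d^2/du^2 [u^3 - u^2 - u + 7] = 6*u - 2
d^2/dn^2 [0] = 0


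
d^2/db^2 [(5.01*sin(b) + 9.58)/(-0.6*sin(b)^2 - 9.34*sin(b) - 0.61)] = (1.80359999999999*sin(b)^5 - 14.2808400000001*sin(b)^4 + 146.4498*sin(b)^3 + 772.455154*sin(b)^2 - 363.832830999999*sin(b) - 1607.333588)/(0.6*sin(b)^2 + 9.34*sin(b) + 0.61)^3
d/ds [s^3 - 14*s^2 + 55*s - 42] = 3*s^2 - 28*s + 55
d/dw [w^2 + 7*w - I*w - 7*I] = 2*w + 7 - I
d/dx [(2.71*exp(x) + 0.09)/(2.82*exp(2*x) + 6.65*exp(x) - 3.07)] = (-(2.71*exp(x) + 0.09)*(5.64*exp(x) + 6.65) + 7.6422*exp(2*x) + 18.0215*exp(x) - 8.3197)*exp(x)/(2.82*exp(2*x) + 6.65*exp(x) - 3.07)^2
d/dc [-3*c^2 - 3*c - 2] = -6*c - 3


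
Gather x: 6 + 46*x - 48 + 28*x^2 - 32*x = 28*x^2 + 14*x - 42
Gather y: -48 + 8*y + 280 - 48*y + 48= 280 - 40*y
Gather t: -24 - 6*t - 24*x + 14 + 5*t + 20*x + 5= -t - 4*x - 5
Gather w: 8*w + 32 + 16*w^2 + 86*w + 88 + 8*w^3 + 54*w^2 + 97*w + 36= 8*w^3 + 70*w^2 + 191*w + 156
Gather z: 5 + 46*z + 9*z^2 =9*z^2 + 46*z + 5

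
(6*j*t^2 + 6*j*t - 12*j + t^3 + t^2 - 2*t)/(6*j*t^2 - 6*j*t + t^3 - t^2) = (t + 2)/t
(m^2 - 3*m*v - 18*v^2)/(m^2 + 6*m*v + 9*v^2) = (m - 6*v)/(m + 3*v)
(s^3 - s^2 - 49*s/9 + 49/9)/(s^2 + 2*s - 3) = (s^2 - 49/9)/(s + 3)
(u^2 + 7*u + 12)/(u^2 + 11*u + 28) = (u + 3)/(u + 7)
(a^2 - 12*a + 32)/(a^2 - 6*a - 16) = (a - 4)/(a + 2)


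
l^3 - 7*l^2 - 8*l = l*(l - 8)*(l + 1)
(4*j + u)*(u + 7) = 4*j*u + 28*j + u^2 + 7*u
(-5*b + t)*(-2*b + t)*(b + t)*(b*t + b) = 10*b^4*t + 10*b^4 + 3*b^3*t^2 + 3*b^3*t - 6*b^2*t^3 - 6*b^2*t^2 + b*t^4 + b*t^3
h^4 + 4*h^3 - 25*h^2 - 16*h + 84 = (h - 3)*(h - 2)*(h + 2)*(h + 7)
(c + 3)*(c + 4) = c^2 + 7*c + 12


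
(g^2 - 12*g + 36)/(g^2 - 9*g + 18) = (g - 6)/(g - 3)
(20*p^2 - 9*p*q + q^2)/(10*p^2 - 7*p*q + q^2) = (4*p - q)/(2*p - q)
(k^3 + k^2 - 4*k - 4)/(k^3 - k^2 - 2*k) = (k + 2)/k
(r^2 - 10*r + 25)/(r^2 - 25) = (r - 5)/(r + 5)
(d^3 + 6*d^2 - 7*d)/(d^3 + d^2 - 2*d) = (d + 7)/(d + 2)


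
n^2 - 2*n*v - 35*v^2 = (n - 7*v)*(n + 5*v)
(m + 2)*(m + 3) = m^2 + 5*m + 6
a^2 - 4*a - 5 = (a - 5)*(a + 1)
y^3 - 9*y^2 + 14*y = y*(y - 7)*(y - 2)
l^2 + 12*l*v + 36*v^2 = (l + 6*v)^2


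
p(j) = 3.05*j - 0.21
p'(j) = 3.05000000000000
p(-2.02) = -6.37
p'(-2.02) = 3.05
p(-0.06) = -0.39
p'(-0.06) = 3.05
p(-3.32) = -10.34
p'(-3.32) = 3.05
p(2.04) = 6.01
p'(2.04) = 3.05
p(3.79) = 11.35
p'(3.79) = 3.05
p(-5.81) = -17.93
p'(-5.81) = 3.05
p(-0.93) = -3.05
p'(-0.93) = 3.05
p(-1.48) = -4.72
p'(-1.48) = 3.05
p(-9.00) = -27.66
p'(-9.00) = 3.05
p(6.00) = 18.09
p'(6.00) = 3.05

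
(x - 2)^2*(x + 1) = x^3 - 3*x^2 + 4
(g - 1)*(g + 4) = g^2 + 3*g - 4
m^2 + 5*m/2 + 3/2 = (m + 1)*(m + 3/2)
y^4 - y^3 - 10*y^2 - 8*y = y*(y - 4)*(y + 1)*(y + 2)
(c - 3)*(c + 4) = c^2 + c - 12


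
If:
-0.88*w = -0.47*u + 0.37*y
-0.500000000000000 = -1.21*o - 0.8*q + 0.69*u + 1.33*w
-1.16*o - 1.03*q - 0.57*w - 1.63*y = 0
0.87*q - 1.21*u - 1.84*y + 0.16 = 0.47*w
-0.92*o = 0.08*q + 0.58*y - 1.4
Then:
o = 2.27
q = -1.33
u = 0.44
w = 0.66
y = -1.00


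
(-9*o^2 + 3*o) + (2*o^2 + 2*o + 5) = -7*o^2 + 5*o + 5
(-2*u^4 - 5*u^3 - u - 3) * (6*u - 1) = -12*u^5 - 28*u^4 + 5*u^3 - 6*u^2 - 17*u + 3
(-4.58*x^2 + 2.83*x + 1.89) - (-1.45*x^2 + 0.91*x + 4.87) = -3.13*x^2 + 1.92*x - 2.98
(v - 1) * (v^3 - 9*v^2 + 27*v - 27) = v^4 - 10*v^3 + 36*v^2 - 54*v + 27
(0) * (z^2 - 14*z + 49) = 0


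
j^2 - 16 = (j - 4)*(j + 4)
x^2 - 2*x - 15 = (x - 5)*(x + 3)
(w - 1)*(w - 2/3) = w^2 - 5*w/3 + 2/3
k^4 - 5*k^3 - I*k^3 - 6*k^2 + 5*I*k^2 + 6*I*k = k*(k - 6)*(k + 1)*(k - I)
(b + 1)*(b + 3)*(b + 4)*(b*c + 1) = b^4*c + 8*b^3*c + b^3 + 19*b^2*c + 8*b^2 + 12*b*c + 19*b + 12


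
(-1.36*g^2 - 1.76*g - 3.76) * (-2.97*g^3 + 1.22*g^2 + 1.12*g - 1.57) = 4.0392*g^5 + 3.568*g^4 + 7.4968*g^3 - 4.4232*g^2 - 1.448*g + 5.9032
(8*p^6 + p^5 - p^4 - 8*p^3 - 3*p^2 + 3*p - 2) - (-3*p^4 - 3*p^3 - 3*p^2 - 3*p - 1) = 8*p^6 + p^5 + 2*p^4 - 5*p^3 + 6*p - 1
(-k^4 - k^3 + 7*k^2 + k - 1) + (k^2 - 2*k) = -k^4 - k^3 + 8*k^2 - k - 1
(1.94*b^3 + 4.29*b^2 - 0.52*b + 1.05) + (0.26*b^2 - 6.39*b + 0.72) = 1.94*b^3 + 4.55*b^2 - 6.91*b + 1.77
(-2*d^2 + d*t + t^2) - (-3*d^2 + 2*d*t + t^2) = d^2 - d*t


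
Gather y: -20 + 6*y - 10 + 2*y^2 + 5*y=2*y^2 + 11*y - 30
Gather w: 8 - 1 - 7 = 0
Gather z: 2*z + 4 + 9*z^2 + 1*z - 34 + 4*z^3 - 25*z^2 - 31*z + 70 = 4*z^3 - 16*z^2 - 28*z + 40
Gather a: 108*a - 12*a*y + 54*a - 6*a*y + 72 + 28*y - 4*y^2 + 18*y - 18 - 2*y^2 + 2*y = a*(162 - 18*y) - 6*y^2 + 48*y + 54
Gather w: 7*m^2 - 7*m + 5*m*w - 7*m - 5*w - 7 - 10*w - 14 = 7*m^2 - 14*m + w*(5*m - 15) - 21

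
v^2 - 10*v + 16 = (v - 8)*(v - 2)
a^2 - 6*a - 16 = (a - 8)*(a + 2)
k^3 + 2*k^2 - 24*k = k*(k - 4)*(k + 6)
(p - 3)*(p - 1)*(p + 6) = p^3 + 2*p^2 - 21*p + 18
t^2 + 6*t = t*(t + 6)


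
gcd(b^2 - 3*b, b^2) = b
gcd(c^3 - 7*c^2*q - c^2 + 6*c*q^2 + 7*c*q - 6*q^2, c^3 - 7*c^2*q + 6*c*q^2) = c^2 - 7*c*q + 6*q^2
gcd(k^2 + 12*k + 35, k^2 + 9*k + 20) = k + 5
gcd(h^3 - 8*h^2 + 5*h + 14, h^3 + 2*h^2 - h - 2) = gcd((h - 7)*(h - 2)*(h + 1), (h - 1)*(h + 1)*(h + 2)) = h + 1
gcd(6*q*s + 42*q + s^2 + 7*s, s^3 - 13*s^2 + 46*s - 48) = 1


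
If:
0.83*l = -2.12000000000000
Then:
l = -2.55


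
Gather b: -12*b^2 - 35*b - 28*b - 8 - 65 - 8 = -12*b^2 - 63*b - 81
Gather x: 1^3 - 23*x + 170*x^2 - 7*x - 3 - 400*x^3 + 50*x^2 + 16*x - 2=-400*x^3 + 220*x^2 - 14*x - 4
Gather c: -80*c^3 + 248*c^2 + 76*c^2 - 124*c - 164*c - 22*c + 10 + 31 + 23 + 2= -80*c^3 + 324*c^2 - 310*c + 66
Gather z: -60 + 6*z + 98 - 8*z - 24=14 - 2*z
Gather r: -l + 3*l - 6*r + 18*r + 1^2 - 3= 2*l + 12*r - 2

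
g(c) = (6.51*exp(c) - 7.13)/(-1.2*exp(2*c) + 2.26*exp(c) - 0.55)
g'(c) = (6.51*exp(c) - 7.13)*(2.4*exp(2*c) - 2.26*exp(c))/(-1.2*exp(2*c) + 2.26*exp(c) - 0.55)^2 + 6.51*exp(c)/(-1.2*exp(2*c) + 2.26*exp(c) - 0.55) = (7.812*exp(2*c) - 17.112*exp(c) + 12.5333)*exp(c)/(1.44*exp(4*c) - 5.424*exp(3*c) + 6.4276*exp(2*c) - 2.486*exp(c) + 0.3025)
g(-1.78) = 29.71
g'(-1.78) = 40.39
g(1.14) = -2.54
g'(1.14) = 4.07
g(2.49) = -0.48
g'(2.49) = 0.52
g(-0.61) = -11.10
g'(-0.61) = 28.74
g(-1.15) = -111.92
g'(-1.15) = 1219.31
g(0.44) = 45.10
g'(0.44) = 1708.02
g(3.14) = -0.24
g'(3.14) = 0.25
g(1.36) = -1.83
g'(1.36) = 2.53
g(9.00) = 0.00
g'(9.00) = 0.00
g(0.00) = -1.22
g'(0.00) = 12.43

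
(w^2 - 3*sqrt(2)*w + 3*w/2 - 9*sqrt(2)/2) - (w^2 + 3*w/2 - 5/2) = -3*sqrt(2)*w - 9*sqrt(2)/2 + 5/2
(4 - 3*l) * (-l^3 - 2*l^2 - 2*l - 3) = 3*l^4 + 2*l^3 - 2*l^2 + l - 12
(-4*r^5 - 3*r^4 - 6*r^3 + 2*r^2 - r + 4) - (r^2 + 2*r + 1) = -4*r^5 - 3*r^4 - 6*r^3 + r^2 - 3*r + 3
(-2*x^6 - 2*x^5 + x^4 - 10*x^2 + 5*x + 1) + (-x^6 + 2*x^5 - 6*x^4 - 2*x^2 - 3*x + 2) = -3*x^6 - 5*x^4 - 12*x^2 + 2*x + 3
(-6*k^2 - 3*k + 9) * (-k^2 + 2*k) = 6*k^4 - 9*k^3 - 15*k^2 + 18*k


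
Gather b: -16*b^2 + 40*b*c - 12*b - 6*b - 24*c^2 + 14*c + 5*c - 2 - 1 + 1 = -16*b^2 + b*(40*c - 18) - 24*c^2 + 19*c - 2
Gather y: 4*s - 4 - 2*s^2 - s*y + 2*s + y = -2*s^2 + 6*s + y*(1 - s) - 4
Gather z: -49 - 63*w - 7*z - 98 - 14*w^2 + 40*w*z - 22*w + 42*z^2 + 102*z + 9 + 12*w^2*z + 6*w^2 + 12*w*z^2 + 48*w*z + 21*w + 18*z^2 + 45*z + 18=-8*w^2 - 64*w + z^2*(12*w + 60) + z*(12*w^2 + 88*w + 140) - 120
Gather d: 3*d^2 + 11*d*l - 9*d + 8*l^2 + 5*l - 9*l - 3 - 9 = 3*d^2 + d*(11*l - 9) + 8*l^2 - 4*l - 12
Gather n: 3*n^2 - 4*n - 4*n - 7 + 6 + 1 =3*n^2 - 8*n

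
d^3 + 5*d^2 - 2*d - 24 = (d - 2)*(d + 3)*(d + 4)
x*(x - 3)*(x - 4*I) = x^3 - 3*x^2 - 4*I*x^2 + 12*I*x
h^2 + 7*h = h*(h + 7)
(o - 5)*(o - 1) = o^2 - 6*o + 5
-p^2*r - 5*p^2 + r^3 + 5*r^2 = (-p + r)*(p + r)*(r + 5)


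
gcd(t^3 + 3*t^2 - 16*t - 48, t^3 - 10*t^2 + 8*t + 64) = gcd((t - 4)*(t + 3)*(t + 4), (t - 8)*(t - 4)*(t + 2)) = t - 4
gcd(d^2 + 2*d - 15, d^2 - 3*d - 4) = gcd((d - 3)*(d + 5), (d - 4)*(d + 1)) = 1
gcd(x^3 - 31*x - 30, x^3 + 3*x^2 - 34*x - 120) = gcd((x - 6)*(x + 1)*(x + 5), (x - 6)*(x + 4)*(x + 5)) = x^2 - x - 30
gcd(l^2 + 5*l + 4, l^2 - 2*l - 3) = l + 1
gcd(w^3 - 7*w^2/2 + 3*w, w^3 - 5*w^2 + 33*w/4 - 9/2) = w^2 - 7*w/2 + 3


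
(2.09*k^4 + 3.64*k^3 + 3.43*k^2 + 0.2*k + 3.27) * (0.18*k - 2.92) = 0.3762*k^5 - 5.4476*k^4 - 10.0114*k^3 - 9.9796*k^2 + 0.00460000000000005*k - 9.5484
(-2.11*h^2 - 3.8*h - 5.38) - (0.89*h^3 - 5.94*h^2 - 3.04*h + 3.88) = -0.89*h^3 + 3.83*h^2 - 0.76*h - 9.26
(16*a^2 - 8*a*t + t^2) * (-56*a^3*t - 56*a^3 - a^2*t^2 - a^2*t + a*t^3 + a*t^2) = -896*a^5*t - 896*a^5 + 432*a^4*t^2 + 432*a^4*t - 32*a^3*t^3 - 32*a^3*t^2 - 9*a^2*t^4 - 9*a^2*t^3 + a*t^5 + a*t^4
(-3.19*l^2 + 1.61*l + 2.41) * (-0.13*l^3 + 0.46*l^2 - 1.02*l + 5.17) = 0.4147*l^5 - 1.6767*l^4 + 3.6811*l^3 - 17.0259*l^2 + 5.8655*l + 12.4597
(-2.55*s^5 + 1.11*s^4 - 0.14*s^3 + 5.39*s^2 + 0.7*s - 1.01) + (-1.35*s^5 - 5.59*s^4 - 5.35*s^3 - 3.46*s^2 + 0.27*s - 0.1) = -3.9*s^5 - 4.48*s^4 - 5.49*s^3 + 1.93*s^2 + 0.97*s - 1.11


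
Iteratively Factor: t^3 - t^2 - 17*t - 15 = (t + 1)*(t^2 - 2*t - 15) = (t + 1)*(t + 3)*(t - 5)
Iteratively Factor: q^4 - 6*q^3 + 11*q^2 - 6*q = (q - 2)*(q^3 - 4*q^2 + 3*q) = (q - 2)*(q - 1)*(q^2 - 3*q) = q*(q - 2)*(q - 1)*(q - 3)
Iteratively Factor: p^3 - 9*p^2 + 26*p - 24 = (p - 2)*(p^2 - 7*p + 12) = (p - 4)*(p - 2)*(p - 3)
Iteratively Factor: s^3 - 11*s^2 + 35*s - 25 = (s - 5)*(s^2 - 6*s + 5) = (s - 5)*(s - 1)*(s - 5)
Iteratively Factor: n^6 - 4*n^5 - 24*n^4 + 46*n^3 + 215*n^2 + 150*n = (n + 1)*(n^5 - 5*n^4 - 19*n^3 + 65*n^2 + 150*n) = n*(n + 1)*(n^4 - 5*n^3 - 19*n^2 + 65*n + 150) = n*(n - 5)*(n + 1)*(n^3 - 19*n - 30) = n*(n - 5)*(n + 1)*(n + 2)*(n^2 - 2*n - 15) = n*(n - 5)^2*(n + 1)*(n + 2)*(n + 3)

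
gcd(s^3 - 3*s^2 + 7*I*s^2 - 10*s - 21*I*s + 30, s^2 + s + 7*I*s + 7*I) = 1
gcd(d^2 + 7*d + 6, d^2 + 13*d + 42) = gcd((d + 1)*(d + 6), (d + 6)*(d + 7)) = d + 6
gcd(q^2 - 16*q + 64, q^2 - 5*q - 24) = q - 8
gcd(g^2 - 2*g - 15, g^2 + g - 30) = g - 5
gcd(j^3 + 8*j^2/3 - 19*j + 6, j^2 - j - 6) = j - 3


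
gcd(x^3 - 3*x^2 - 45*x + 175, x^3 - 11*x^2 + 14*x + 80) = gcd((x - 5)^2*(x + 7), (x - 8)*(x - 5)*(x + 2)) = x - 5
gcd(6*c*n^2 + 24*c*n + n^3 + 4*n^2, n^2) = n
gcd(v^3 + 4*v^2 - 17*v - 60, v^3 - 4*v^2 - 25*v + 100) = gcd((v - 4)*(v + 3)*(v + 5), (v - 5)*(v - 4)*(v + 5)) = v^2 + v - 20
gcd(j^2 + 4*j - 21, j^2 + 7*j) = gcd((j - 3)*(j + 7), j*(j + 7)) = j + 7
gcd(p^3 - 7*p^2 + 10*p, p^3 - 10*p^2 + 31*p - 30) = p^2 - 7*p + 10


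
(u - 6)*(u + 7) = u^2 + u - 42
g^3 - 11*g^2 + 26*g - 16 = (g - 8)*(g - 2)*(g - 1)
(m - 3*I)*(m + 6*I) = m^2 + 3*I*m + 18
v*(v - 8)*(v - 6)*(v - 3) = v^4 - 17*v^3 + 90*v^2 - 144*v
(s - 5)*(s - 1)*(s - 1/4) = s^3 - 25*s^2/4 + 13*s/2 - 5/4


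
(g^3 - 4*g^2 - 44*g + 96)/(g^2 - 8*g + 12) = (g^2 - 2*g - 48)/(g - 6)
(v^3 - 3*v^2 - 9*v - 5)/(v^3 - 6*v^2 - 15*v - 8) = (v - 5)/(v - 8)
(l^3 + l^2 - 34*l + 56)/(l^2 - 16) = (l^2 + 5*l - 14)/(l + 4)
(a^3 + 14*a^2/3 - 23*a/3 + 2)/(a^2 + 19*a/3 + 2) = (3*a^2 - 4*a + 1)/(3*a + 1)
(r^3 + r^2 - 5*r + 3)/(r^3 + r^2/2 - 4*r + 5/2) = 2*(r + 3)/(2*r + 5)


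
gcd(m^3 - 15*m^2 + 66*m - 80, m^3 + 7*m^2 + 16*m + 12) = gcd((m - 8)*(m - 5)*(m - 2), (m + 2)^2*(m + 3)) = 1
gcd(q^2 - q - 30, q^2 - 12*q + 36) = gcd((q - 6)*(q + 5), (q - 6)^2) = q - 6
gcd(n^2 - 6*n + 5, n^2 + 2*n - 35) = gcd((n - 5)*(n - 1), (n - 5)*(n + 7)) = n - 5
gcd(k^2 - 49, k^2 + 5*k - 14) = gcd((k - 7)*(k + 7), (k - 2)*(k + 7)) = k + 7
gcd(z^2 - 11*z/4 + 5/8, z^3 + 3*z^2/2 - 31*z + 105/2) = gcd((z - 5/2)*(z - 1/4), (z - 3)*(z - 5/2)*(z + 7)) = z - 5/2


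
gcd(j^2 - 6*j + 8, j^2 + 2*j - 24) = j - 4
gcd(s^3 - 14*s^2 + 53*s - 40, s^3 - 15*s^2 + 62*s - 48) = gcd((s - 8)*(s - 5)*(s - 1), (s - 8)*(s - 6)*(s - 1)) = s^2 - 9*s + 8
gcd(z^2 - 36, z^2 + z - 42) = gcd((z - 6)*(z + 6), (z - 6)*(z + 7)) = z - 6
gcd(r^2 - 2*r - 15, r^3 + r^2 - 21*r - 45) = r^2 - 2*r - 15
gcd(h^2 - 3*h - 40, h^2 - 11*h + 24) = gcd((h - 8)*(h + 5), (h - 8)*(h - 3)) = h - 8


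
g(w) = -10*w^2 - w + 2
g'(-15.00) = 299.00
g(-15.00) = -2233.00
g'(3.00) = -61.00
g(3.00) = -91.00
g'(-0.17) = 2.40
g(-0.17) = 1.88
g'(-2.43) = 47.60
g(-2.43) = -54.62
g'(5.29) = -106.80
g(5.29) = -283.13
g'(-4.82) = 95.40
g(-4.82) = -225.50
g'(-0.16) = 2.20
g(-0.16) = 1.90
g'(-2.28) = 44.60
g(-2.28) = -47.70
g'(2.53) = -51.60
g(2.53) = -64.54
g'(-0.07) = 0.40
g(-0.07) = 2.02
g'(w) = -20*w - 1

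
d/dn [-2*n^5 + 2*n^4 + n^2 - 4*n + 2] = -10*n^4 + 8*n^3 + 2*n - 4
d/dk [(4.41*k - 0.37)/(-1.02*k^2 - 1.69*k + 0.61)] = (4.4982*k^2 - 0.7548*k + 2.0648)/(1.0404*k^4 + 3.4476*k^3 + 1.6117*k^2 - 2.0618*k + 0.3721)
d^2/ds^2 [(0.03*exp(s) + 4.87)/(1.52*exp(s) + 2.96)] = (11.116672*exp(s) - 21.648256)*exp(s)/(3.511808*exp(3*s) + 20.516352*exp(2*s) + 39.952896*exp(s) + 25.934336)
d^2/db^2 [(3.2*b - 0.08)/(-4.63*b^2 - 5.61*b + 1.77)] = (-(3.2*b - 0.08)*(9.26*b + 5.61)*(18.52*b + 11.22) + (88.896*b + 35.1632)*(4.63*b^2 + 5.61*b - 1.77))/(4.63*b^2 + 5.61*b - 1.77)^3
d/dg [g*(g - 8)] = 2*g - 8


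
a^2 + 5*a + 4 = (a + 1)*(a + 4)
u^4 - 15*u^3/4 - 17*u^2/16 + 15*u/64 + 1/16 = (u - 4)*(u - 1/4)*(u + 1/4)^2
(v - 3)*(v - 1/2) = v^2 - 7*v/2 + 3/2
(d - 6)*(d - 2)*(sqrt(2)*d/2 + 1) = sqrt(2)*d^3/2 - 4*sqrt(2)*d^2 + d^2 - 8*d + 6*sqrt(2)*d + 12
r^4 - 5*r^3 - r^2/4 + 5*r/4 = r*(r - 5)*(r - 1/2)*(r + 1/2)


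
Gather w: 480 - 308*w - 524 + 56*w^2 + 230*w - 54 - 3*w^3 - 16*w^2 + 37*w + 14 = -3*w^3 + 40*w^2 - 41*w - 84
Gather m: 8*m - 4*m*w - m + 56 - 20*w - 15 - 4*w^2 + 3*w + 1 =m*(7 - 4*w) - 4*w^2 - 17*w + 42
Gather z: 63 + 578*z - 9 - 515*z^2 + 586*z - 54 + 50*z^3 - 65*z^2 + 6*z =50*z^3 - 580*z^2 + 1170*z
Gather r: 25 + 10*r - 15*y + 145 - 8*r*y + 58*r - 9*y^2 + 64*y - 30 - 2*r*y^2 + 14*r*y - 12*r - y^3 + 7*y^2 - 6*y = r*(-2*y^2 + 6*y + 56) - y^3 - 2*y^2 + 43*y + 140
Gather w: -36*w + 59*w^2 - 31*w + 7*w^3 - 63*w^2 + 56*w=7*w^3 - 4*w^2 - 11*w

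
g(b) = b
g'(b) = 1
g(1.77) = 1.77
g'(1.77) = 1.00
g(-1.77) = -1.77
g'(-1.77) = 1.00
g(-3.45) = -3.45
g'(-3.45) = 1.00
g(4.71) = 4.71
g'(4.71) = 1.00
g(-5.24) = -5.24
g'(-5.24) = 1.00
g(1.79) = 1.79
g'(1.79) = 1.00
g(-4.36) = -4.36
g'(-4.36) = 1.00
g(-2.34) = -2.34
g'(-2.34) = 1.00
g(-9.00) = -9.00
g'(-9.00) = 1.00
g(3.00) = 3.00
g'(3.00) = 1.00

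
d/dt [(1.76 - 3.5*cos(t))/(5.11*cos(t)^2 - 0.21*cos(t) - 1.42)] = (-17.885*cos(t)^2 + 17.9872*cos(t) - 5.3396)*sin(t)/(26.1121*cos(t)^4 - 2.1462*cos(t)^3 - 14.4683*cos(t)^2 + 0.5964*cos(t) + 2.0164)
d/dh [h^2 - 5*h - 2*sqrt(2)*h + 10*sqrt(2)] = 2*h - 5 - 2*sqrt(2)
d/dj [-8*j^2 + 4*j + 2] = 4 - 16*j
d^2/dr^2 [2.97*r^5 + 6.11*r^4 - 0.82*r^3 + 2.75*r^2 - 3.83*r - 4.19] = 59.4*r^3 + 73.32*r^2 - 4.92*r + 5.5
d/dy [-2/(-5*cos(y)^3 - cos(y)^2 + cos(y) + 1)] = 2*(15*cos(y)^2 + 2*cos(y) - 1)*sin(y)/(5*cos(y)^3 + cos(y)^2 - cos(y) - 1)^2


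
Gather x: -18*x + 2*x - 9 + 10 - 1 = -16*x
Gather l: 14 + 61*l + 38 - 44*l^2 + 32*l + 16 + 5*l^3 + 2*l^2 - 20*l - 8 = 5*l^3 - 42*l^2 + 73*l + 60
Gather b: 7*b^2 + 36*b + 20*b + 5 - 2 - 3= 7*b^2 + 56*b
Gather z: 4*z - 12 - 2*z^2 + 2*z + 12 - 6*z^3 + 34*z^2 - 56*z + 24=-6*z^3 + 32*z^2 - 50*z + 24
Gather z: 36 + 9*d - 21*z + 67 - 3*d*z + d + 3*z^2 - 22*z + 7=10*d + 3*z^2 + z*(-3*d - 43) + 110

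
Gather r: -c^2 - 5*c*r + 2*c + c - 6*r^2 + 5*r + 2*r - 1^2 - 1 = -c^2 + 3*c - 6*r^2 + r*(7 - 5*c) - 2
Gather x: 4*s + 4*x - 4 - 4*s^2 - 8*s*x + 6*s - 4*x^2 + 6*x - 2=-4*s^2 + 10*s - 4*x^2 + x*(10 - 8*s) - 6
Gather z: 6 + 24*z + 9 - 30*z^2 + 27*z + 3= -30*z^2 + 51*z + 18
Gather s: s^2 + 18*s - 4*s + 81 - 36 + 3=s^2 + 14*s + 48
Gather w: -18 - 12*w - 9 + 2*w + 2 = -10*w - 25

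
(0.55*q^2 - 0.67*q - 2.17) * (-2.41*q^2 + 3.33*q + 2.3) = -1.3255*q^4 + 3.4462*q^3 + 4.2636*q^2 - 8.7671*q - 4.991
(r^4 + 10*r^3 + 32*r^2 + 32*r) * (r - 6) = r^5 + 4*r^4 - 28*r^3 - 160*r^2 - 192*r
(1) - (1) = 0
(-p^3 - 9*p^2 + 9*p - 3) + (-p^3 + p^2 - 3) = -2*p^3 - 8*p^2 + 9*p - 6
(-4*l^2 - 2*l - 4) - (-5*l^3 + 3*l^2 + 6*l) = 5*l^3 - 7*l^2 - 8*l - 4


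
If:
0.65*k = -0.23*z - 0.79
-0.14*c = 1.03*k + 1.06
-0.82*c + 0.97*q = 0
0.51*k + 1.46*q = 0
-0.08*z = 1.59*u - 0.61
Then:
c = 0.45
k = -1.09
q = 0.38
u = 0.40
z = -0.35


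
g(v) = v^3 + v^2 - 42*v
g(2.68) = -86.13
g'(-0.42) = -42.31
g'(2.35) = -20.73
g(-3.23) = 112.39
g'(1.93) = -26.97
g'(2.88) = -11.36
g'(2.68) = -15.09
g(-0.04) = 1.68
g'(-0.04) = -42.08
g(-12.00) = -1080.00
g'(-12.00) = 366.00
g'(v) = 3*v^2 + 2*v - 42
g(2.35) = -80.20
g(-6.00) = 72.00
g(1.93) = -70.15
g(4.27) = -83.25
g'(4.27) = 21.24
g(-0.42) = 17.74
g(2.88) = -88.78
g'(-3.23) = -17.16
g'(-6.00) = 54.00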